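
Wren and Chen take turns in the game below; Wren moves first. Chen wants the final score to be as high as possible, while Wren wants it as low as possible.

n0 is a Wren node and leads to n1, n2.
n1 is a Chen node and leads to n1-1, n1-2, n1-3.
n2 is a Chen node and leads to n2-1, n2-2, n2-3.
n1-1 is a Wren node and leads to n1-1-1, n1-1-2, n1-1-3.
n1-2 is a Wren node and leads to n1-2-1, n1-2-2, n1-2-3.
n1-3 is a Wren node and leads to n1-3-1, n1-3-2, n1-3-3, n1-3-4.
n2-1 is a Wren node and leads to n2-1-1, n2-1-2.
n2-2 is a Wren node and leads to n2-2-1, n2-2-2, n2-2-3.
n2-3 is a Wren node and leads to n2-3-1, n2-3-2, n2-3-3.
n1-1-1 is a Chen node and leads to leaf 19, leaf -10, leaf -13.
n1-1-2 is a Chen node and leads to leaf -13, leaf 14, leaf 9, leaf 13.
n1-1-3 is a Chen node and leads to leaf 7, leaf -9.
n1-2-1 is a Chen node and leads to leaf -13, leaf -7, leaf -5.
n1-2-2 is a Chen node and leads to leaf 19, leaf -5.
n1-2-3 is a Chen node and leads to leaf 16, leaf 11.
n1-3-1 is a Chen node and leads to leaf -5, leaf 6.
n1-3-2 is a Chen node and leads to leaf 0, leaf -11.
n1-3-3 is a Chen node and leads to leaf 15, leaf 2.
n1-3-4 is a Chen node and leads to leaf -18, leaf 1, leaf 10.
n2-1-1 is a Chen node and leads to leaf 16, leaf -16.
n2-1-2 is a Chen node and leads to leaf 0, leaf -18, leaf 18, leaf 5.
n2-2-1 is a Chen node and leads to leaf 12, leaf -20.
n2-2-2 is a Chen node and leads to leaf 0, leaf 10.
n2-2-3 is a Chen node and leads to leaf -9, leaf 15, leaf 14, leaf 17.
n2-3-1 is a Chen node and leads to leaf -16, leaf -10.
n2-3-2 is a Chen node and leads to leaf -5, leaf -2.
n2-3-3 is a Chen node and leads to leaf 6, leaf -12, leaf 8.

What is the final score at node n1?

n1-1-1 (Chen): max(19, -10, -13) = 19
n1-1-2 (Chen): max(-13, 14, 9, 13) = 14
n1-1-3 (Chen): max(7, -9) = 7
n1-1 (Wren): min(19, 14, 7) = 7
n1-2-1 (Chen): max(-13, -7, -5) = -5
n1-2-2 (Chen): max(19, -5) = 19
n1-2-3 (Chen): max(16, 11) = 16
n1-2 (Wren): min(-5, 19, 16) = -5
n1-3-1 (Chen): max(-5, 6) = 6
n1-3-2 (Chen): max(0, -11) = 0
n1-3-3 (Chen): max(15, 2) = 15
n1-3-4 (Chen): max(-18, 1, 10) = 10
n1-3 (Wren): min(6, 0, 15, 10) = 0
n1 (Chen): max(7, -5, 0) = 7

7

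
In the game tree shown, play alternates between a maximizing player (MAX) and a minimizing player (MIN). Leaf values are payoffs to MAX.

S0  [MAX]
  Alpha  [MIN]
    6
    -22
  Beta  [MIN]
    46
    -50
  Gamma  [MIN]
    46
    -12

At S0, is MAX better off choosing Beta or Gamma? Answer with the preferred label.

Beta (MIN): min(46, -50) = -50
Gamma (MIN): min(46, -12) = -12
MAX prefers the higher value; Beta=-50, Gamma=-12. Gamma is better since -12 > -50.

Gamma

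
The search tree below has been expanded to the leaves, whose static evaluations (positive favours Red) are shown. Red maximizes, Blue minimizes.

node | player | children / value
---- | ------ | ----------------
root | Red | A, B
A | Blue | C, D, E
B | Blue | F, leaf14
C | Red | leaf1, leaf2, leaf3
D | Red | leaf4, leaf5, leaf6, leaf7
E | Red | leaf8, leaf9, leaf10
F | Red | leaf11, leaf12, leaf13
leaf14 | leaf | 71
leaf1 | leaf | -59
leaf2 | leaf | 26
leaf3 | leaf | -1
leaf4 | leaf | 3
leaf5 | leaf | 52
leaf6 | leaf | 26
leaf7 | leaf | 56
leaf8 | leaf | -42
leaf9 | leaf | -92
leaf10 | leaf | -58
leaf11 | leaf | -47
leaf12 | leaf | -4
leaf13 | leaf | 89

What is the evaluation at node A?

-42

C (Red): max(-59, 26, -1) = 26
D (Red): max(3, 52, 26, 56) = 56
E (Red): max(-42, -92, -58) = -42
A (Blue): min(26, 56, -42) = -42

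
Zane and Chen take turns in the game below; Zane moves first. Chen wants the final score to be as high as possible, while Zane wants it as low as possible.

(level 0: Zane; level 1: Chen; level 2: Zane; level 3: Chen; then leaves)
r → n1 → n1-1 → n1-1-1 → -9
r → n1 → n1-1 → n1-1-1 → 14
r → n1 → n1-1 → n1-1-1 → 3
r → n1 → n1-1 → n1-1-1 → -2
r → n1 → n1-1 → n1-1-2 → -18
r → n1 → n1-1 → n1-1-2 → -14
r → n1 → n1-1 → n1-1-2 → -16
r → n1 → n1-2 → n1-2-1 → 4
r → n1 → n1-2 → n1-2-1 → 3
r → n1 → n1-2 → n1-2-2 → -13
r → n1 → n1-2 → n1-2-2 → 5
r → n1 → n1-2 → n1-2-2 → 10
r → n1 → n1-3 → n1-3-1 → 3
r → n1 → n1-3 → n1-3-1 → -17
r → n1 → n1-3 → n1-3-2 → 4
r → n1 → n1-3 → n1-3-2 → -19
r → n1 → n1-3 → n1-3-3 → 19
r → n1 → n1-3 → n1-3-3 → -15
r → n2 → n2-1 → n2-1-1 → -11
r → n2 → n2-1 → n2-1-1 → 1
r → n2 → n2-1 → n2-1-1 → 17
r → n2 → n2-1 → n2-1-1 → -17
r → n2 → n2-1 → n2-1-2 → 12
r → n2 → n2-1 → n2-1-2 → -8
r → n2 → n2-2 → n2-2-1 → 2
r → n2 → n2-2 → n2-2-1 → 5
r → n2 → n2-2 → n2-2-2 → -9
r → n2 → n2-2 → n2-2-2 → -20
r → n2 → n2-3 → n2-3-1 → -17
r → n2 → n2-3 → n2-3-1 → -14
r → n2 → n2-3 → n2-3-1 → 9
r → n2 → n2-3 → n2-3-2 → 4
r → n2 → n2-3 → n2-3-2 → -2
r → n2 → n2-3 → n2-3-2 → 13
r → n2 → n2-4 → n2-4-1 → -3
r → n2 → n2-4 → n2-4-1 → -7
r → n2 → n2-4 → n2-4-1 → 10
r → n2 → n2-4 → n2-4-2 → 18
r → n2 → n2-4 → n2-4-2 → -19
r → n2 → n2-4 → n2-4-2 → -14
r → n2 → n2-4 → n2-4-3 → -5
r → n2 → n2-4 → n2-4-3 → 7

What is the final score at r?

4

n1-1-1 (Chen): max(-9, 14, 3, -2) = 14
n1-1-2 (Chen): max(-18, -14, -16) = -14
n1-1 (Zane): min(14, -14) = -14
n1-2-1 (Chen): max(4, 3) = 4
n1-2-2 (Chen): max(-13, 5, 10) = 10
n1-2 (Zane): min(4, 10) = 4
n1-3-1 (Chen): max(3, -17) = 3
n1-3-2 (Chen): max(4, -19) = 4
n1-3-3 (Chen): max(19, -15) = 19
n1-3 (Zane): min(3, 4, 19) = 3
n1 (Chen): max(-14, 4, 3) = 4
n2-1-1 (Chen): max(-11, 1, 17, -17) = 17
n2-1-2 (Chen): max(12, -8) = 12
n2-1 (Zane): min(17, 12) = 12
n2-2-1 (Chen): max(2, 5) = 5
n2-2-2 (Chen): max(-9, -20) = -9
n2-2 (Zane): min(5, -9) = -9
n2-3-1 (Chen): max(-17, -14, 9) = 9
n2-3-2 (Chen): max(4, -2, 13) = 13
n2-3 (Zane): min(9, 13) = 9
n2-4-1 (Chen): max(-3, -7, 10) = 10
n2-4-2 (Chen): max(18, -19, -14) = 18
n2-4-3 (Chen): max(-5, 7) = 7
n2-4 (Zane): min(10, 18, 7) = 7
n2 (Chen): max(12, -9, 9, 7) = 12
r (Zane): min(4, 12) = 4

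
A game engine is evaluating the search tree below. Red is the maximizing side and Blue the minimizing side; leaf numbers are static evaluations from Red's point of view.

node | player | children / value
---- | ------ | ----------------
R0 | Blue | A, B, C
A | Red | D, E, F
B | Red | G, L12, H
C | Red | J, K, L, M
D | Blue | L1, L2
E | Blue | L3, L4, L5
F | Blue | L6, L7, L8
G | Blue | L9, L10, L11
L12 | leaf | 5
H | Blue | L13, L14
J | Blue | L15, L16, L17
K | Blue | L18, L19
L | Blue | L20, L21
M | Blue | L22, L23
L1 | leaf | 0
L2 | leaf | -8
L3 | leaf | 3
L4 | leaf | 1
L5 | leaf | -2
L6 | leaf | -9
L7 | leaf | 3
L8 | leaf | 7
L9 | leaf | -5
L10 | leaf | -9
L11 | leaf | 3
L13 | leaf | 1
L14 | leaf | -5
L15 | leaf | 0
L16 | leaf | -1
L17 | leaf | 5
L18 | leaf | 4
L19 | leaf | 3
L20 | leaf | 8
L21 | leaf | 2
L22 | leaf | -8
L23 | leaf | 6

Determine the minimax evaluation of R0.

-2

D (Blue): min(0, -8) = -8
E (Blue): min(3, 1, -2) = -2
F (Blue): min(-9, 3, 7) = -9
A (Red): max(-8, -2, -9) = -2
G (Blue): min(-5, -9, 3) = -9
H (Blue): min(1, -5) = -5
B (Red): max(-9, 5, -5) = 5
J (Blue): min(0, -1, 5) = -1
K (Blue): min(4, 3) = 3
L (Blue): min(8, 2) = 2
M (Blue): min(-8, 6) = -8
C (Red): max(-1, 3, 2, -8) = 3
R0 (Blue): min(-2, 5, 3) = -2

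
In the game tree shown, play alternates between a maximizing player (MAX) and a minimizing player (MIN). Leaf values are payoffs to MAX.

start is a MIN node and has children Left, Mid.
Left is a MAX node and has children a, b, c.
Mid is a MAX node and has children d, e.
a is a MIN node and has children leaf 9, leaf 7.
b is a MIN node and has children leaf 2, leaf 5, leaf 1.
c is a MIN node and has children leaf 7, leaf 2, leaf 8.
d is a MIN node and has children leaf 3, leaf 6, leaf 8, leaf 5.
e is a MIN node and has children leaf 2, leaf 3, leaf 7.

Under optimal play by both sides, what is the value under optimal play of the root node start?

a (MIN): min(9, 7) = 7
b (MIN): min(2, 5, 1) = 1
c (MIN): min(7, 2, 8) = 2
Left (MAX): max(7, 1, 2) = 7
d (MIN): min(3, 6, 8, 5) = 3
e (MIN): min(2, 3, 7) = 2
Mid (MAX): max(3, 2) = 3
start (MIN): min(7, 3) = 3

3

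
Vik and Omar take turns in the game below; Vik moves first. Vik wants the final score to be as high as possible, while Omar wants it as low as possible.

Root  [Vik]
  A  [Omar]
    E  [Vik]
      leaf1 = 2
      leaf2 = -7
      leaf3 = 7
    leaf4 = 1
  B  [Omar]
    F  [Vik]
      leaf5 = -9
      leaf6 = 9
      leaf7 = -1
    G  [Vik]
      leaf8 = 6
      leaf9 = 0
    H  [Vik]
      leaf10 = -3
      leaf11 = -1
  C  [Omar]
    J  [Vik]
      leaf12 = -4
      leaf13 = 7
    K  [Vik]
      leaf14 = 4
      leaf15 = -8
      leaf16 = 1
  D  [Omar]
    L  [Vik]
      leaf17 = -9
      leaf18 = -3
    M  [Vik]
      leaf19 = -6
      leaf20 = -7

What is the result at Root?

4

E (Vik): max(2, -7, 7) = 7
A (Omar): min(7, 1) = 1
F (Vik): max(-9, 9, -1) = 9
G (Vik): max(6, 0) = 6
H (Vik): max(-3, -1) = -1
B (Omar): min(9, 6, -1) = -1
J (Vik): max(-4, 7) = 7
K (Vik): max(4, -8, 1) = 4
C (Omar): min(7, 4) = 4
L (Vik): max(-9, -3) = -3
M (Vik): max(-6, -7) = -6
D (Omar): min(-3, -6) = -6
Root (Vik): max(1, -1, 4, -6) = 4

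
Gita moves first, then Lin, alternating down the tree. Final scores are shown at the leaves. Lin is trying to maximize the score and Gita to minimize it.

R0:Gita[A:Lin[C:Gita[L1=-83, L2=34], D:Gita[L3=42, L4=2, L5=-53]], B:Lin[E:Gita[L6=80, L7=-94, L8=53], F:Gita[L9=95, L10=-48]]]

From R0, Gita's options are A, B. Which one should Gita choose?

C (Gita): min(-83, 34) = -83
D (Gita): min(42, 2, -53) = -53
A (Lin): max(-83, -53) = -53
E (Gita): min(80, -94, 53) = -94
F (Gita): min(95, -48) = -48
B (Lin): max(-94, -48) = -48
R0 (Gita): min(-53, -48) = -53
Gita at R0 wants the lowest of {A=-53, B=-48}, so chooses A.

A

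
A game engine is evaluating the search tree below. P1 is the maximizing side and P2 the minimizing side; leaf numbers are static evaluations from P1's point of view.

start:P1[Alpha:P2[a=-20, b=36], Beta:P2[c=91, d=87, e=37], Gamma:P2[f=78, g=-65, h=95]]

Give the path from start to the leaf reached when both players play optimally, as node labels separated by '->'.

start -> Beta -> e

Alpha (P2): min(-20, 36) = -20
Beta (P2): min(91, 87, 37) = 37
Gamma (P2): min(78, -65, 95) = -65
start (P1): max(-20, 37, -65) = 37
At start, P1 picks Beta (highest: 37).
At Beta, P2 picks e (lowest: 37).
Terminal value 37.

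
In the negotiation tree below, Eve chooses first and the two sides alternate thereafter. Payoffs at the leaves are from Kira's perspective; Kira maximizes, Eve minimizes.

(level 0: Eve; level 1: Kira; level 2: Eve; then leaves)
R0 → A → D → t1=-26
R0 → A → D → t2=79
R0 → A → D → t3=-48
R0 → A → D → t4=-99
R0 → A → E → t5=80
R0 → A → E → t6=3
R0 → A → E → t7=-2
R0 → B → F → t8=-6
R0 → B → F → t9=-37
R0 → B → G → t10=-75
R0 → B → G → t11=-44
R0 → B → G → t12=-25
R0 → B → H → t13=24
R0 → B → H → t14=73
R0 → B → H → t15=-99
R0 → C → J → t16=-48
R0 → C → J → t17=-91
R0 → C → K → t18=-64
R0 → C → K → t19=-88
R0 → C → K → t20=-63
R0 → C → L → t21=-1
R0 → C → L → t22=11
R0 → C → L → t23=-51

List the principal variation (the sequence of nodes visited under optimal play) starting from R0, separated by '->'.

D (Eve): min(-26, 79, -48, -99) = -99
E (Eve): min(80, 3, -2) = -2
A (Kira): max(-99, -2) = -2
F (Eve): min(-6, -37) = -37
G (Eve): min(-75, -44, -25) = -75
H (Eve): min(24, 73, -99) = -99
B (Kira): max(-37, -75, -99) = -37
J (Eve): min(-48, -91) = -91
K (Eve): min(-64, -88, -63) = -88
L (Eve): min(-1, 11, -51) = -51
C (Kira): max(-91, -88, -51) = -51
R0 (Eve): min(-2, -37, -51) = -51
At R0, Eve picks C (lowest: -51).
At C, Kira picks L (highest: -51).
At L, Eve picks t23 (lowest: -51).
Terminal value -51.

R0 -> C -> L -> t23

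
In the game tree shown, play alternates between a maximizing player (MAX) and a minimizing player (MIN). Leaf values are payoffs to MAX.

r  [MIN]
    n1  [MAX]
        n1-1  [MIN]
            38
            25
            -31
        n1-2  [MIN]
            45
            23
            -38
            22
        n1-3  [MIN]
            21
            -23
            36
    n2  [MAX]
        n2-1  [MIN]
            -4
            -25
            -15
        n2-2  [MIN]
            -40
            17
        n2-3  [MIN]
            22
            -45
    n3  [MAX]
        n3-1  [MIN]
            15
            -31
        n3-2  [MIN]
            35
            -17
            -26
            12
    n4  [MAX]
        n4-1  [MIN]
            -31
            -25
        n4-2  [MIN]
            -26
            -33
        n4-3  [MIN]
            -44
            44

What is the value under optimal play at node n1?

n1-1 (MIN): min(38, 25, -31) = -31
n1-2 (MIN): min(45, 23, -38, 22) = -38
n1-3 (MIN): min(21, -23, 36) = -23
n1 (MAX): max(-31, -38, -23) = -23

-23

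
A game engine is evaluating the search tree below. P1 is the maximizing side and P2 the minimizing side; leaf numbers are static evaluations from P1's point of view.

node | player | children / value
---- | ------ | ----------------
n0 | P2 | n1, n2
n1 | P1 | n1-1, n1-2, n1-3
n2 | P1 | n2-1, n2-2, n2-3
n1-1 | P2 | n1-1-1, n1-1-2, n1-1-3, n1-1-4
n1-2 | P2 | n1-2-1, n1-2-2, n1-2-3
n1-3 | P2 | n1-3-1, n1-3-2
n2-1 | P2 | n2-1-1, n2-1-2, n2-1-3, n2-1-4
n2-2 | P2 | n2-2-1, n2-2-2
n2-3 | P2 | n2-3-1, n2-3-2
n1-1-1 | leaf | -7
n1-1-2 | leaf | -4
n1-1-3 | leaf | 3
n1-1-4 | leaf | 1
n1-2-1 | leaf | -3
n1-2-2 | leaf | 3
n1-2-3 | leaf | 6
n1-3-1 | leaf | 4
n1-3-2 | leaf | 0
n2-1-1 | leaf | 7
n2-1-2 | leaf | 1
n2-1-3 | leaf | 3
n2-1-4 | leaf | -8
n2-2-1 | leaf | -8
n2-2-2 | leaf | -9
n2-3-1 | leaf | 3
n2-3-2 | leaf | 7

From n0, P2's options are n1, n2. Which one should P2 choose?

n1-1 (P2): min(-7, -4, 3, 1) = -7
n1-2 (P2): min(-3, 3, 6) = -3
n1-3 (P2): min(4, 0) = 0
n1 (P1): max(-7, -3, 0) = 0
n2-1 (P2): min(7, 1, 3, -8) = -8
n2-2 (P2): min(-8, -9) = -9
n2-3 (P2): min(3, 7) = 3
n2 (P1): max(-8, -9, 3) = 3
n0 (P2): min(0, 3) = 0
P2 at n0 wants the lowest of {n1=0, n2=3}, so chooses n1.

n1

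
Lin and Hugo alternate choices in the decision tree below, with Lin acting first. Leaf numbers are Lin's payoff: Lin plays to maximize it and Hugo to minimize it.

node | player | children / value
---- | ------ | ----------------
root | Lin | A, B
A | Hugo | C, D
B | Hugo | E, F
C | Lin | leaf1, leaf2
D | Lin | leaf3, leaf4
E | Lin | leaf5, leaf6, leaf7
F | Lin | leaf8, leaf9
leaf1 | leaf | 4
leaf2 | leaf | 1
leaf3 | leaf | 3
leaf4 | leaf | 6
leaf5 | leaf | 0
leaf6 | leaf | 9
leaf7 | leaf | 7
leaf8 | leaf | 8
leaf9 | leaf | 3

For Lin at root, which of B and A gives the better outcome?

B

E (Lin): max(0, 9, 7) = 9
F (Lin): max(8, 3) = 8
B (Hugo): min(9, 8) = 8
C (Lin): max(4, 1) = 4
D (Lin): max(3, 6) = 6
A (Hugo): min(4, 6) = 4
Lin prefers the higher value; B=8, A=4. B is better since 8 > 4.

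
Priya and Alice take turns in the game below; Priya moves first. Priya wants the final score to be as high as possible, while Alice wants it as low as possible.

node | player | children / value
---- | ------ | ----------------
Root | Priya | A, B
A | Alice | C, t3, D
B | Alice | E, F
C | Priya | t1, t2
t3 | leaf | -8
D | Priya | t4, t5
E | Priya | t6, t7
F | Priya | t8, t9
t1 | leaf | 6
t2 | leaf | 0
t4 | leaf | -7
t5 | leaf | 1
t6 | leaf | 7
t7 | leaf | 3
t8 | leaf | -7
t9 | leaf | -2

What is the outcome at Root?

-2

C (Priya): max(6, 0) = 6
D (Priya): max(-7, 1) = 1
A (Alice): min(6, -8, 1) = -8
E (Priya): max(7, 3) = 7
F (Priya): max(-7, -2) = -2
B (Alice): min(7, -2) = -2
Root (Priya): max(-8, -2) = -2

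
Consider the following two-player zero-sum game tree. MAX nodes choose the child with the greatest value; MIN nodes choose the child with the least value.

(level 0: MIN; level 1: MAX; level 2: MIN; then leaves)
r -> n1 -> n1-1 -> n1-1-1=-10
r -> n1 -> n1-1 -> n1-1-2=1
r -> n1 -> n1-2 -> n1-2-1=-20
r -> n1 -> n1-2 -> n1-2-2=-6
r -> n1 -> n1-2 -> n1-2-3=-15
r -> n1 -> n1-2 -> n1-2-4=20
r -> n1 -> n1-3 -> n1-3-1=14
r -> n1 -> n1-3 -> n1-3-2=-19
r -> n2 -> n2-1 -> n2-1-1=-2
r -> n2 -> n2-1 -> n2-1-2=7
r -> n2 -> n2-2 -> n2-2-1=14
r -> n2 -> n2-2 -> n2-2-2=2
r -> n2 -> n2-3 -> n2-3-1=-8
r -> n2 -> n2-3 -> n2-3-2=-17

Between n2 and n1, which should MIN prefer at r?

n1

n2-1 (MIN): min(-2, 7) = -2
n2-2 (MIN): min(14, 2) = 2
n2-3 (MIN): min(-8, -17) = -17
n2 (MAX): max(-2, 2, -17) = 2
n1-1 (MIN): min(-10, 1) = -10
n1-2 (MIN): min(-20, -6, -15, 20) = -20
n1-3 (MIN): min(14, -19) = -19
n1 (MAX): max(-10, -20, -19) = -10
MIN prefers the lower value; n2=2, n1=-10. n1 is better since -10 < 2.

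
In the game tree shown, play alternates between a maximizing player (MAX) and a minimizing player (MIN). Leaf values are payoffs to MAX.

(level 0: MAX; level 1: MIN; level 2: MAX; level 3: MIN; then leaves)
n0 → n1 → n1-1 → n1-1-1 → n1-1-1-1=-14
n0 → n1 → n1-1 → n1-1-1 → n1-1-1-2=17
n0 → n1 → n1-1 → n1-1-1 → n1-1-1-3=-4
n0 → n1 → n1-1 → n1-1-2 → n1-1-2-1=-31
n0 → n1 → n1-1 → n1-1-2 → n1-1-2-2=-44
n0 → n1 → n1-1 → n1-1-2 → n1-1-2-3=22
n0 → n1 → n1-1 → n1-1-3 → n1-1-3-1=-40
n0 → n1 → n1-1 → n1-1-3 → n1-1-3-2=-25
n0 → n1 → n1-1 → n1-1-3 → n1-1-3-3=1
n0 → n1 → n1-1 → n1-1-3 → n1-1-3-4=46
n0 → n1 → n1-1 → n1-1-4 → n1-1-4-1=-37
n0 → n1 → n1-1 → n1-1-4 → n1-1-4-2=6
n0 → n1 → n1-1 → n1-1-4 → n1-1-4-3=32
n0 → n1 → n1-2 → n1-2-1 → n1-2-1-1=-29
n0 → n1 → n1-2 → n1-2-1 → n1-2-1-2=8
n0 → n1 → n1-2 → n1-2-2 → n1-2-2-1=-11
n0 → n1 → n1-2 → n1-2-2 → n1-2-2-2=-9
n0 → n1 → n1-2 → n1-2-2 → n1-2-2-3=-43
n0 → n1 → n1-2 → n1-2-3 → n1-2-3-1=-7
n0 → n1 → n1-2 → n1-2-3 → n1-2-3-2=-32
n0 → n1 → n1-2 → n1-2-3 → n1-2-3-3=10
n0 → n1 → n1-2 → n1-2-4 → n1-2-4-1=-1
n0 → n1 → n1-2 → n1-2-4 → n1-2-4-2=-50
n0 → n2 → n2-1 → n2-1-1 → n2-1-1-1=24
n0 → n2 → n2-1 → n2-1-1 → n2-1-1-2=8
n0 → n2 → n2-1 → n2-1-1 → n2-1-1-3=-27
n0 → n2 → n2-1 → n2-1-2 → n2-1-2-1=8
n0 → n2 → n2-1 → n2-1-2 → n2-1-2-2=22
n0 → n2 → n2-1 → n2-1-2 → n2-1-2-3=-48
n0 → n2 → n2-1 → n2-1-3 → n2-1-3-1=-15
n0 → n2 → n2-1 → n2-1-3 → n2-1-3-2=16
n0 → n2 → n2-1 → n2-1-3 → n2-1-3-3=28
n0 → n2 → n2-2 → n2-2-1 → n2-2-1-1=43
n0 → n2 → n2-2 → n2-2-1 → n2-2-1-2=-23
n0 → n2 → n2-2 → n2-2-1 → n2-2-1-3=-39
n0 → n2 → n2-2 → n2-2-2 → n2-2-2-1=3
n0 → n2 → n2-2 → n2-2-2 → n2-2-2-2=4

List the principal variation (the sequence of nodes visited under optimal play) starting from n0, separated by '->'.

n0 -> n2 -> n2-1 -> n2-1-3 -> n2-1-3-1

n1-1-1 (MIN): min(-14, 17, -4) = -14
n1-1-2 (MIN): min(-31, -44, 22) = -44
n1-1-3 (MIN): min(-40, -25, 1, 46) = -40
n1-1-4 (MIN): min(-37, 6, 32) = -37
n1-1 (MAX): max(-14, -44, -40, -37) = -14
n1-2-1 (MIN): min(-29, 8) = -29
n1-2-2 (MIN): min(-11, -9, -43) = -43
n1-2-3 (MIN): min(-7, -32, 10) = -32
n1-2-4 (MIN): min(-1, -50) = -50
n1-2 (MAX): max(-29, -43, -32, -50) = -29
n1 (MIN): min(-14, -29) = -29
n2-1-1 (MIN): min(24, 8, -27) = -27
n2-1-2 (MIN): min(8, 22, -48) = -48
n2-1-3 (MIN): min(-15, 16, 28) = -15
n2-1 (MAX): max(-27, -48, -15) = -15
n2-2-1 (MIN): min(43, -23, -39) = -39
n2-2-2 (MIN): min(3, 4) = 3
n2-2 (MAX): max(-39, 3) = 3
n2 (MIN): min(-15, 3) = -15
n0 (MAX): max(-29, -15) = -15
At n0, MAX picks n2 (highest: -15).
At n2, MIN picks n2-1 (lowest: -15).
At n2-1, MAX picks n2-1-3 (highest: -15).
At n2-1-3, MIN picks n2-1-3-1 (lowest: -15).
Terminal value -15.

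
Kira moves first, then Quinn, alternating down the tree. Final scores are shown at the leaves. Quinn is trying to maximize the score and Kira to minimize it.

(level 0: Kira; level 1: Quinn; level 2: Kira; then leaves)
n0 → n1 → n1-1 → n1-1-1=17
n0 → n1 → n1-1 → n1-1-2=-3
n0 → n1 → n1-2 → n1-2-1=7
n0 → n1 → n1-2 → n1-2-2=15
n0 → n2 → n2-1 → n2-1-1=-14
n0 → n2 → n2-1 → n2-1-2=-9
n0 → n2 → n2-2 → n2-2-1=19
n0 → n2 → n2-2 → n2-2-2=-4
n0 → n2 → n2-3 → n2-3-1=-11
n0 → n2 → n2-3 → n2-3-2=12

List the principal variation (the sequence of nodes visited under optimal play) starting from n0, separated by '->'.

n1-1 (Kira): min(17, -3) = -3
n1-2 (Kira): min(7, 15) = 7
n1 (Quinn): max(-3, 7) = 7
n2-1 (Kira): min(-14, -9) = -14
n2-2 (Kira): min(19, -4) = -4
n2-3 (Kira): min(-11, 12) = -11
n2 (Quinn): max(-14, -4, -11) = -4
n0 (Kira): min(7, -4) = -4
At n0, Kira picks n2 (lowest: -4).
At n2, Quinn picks n2-2 (highest: -4).
At n2-2, Kira picks n2-2-2 (lowest: -4).
Terminal value -4.

n0 -> n2 -> n2-2 -> n2-2-2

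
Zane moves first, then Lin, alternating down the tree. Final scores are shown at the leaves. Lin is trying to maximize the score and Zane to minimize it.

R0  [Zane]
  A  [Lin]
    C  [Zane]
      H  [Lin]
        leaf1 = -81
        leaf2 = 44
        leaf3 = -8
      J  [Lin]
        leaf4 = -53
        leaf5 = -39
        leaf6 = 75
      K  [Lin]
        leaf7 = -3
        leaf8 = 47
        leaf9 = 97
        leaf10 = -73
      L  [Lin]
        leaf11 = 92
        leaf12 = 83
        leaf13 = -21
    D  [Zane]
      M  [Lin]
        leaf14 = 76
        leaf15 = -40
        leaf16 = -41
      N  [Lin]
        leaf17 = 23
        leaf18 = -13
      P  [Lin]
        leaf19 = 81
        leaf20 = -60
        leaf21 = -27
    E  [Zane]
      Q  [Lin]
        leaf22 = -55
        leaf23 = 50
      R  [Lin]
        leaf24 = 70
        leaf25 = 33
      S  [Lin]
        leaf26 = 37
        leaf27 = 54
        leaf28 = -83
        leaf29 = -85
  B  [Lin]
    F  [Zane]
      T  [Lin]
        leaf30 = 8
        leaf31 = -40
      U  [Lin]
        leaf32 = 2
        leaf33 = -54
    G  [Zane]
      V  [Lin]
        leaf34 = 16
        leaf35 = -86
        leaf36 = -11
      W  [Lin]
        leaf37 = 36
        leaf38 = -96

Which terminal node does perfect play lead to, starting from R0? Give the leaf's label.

leaf34

H (Lin): max(-81, 44, -8) = 44
J (Lin): max(-53, -39, 75) = 75
K (Lin): max(-3, 47, 97, -73) = 97
L (Lin): max(92, 83, -21) = 92
C (Zane): min(44, 75, 97, 92) = 44
M (Lin): max(76, -40, -41) = 76
N (Lin): max(23, -13) = 23
P (Lin): max(81, -60, -27) = 81
D (Zane): min(76, 23, 81) = 23
Q (Lin): max(-55, 50) = 50
R (Lin): max(70, 33) = 70
S (Lin): max(37, 54, -83, -85) = 54
E (Zane): min(50, 70, 54) = 50
A (Lin): max(44, 23, 50) = 50
T (Lin): max(8, -40) = 8
U (Lin): max(2, -54) = 2
F (Zane): min(8, 2) = 2
V (Lin): max(16, -86, -11) = 16
W (Lin): max(36, -96) = 36
G (Zane): min(16, 36) = 16
B (Lin): max(2, 16) = 16
R0 (Zane): min(50, 16) = 16
At R0, Zane picks B (lowest: 16).
At B, Lin picks G (highest: 16).
At G, Zane picks V (lowest: 16).
At V, Lin picks leaf34 (highest: 16).
Terminal value 16.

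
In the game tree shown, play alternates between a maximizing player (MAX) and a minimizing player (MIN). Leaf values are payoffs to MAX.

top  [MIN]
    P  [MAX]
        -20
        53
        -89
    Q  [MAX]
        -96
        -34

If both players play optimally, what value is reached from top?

P (MAX): max(-20, 53, -89) = 53
Q (MAX): max(-96, -34) = -34
top (MIN): min(53, -34) = -34

-34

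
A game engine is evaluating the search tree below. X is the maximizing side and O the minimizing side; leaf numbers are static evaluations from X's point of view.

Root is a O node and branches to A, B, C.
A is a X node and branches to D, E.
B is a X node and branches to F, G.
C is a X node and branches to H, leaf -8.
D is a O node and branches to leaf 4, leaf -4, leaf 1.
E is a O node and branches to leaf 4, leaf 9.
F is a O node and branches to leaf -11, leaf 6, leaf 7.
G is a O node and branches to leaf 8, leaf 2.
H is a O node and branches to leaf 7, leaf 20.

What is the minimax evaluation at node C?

H (O): min(7, 20) = 7
C (X): max(7, -8) = 7

7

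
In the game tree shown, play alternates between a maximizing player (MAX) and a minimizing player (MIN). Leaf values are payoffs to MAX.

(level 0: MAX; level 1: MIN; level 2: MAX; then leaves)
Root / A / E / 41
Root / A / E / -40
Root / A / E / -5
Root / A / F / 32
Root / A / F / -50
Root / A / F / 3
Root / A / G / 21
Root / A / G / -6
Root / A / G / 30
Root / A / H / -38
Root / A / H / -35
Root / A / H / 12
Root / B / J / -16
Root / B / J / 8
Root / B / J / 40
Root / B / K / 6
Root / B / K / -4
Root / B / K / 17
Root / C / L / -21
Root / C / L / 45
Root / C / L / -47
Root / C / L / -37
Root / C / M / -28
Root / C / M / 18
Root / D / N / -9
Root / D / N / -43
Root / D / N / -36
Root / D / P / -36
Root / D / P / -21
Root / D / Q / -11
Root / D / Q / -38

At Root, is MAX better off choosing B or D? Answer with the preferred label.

B

J (MAX): max(-16, 8, 40) = 40
K (MAX): max(6, -4, 17) = 17
B (MIN): min(40, 17) = 17
N (MAX): max(-9, -43, -36) = -9
P (MAX): max(-36, -21) = -21
Q (MAX): max(-11, -38) = -11
D (MIN): min(-9, -21, -11) = -21
MAX prefers the higher value; B=17, D=-21. B is better since 17 > -21.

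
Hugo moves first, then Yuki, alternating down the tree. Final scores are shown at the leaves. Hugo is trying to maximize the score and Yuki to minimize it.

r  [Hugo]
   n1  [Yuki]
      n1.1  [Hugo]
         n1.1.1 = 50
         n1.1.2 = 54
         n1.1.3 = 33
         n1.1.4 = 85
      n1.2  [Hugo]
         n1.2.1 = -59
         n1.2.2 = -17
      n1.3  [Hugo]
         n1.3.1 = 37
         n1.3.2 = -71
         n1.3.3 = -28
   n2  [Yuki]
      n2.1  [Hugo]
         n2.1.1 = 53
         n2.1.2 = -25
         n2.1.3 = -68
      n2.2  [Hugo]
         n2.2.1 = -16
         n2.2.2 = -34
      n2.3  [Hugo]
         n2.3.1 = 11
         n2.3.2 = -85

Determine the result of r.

n1.1 (Hugo): max(50, 54, 33, 85) = 85
n1.2 (Hugo): max(-59, -17) = -17
n1.3 (Hugo): max(37, -71, -28) = 37
n1 (Yuki): min(85, -17, 37) = -17
n2.1 (Hugo): max(53, -25, -68) = 53
n2.2 (Hugo): max(-16, -34) = -16
n2.3 (Hugo): max(11, -85) = 11
n2 (Yuki): min(53, -16, 11) = -16
r (Hugo): max(-17, -16) = -16

-16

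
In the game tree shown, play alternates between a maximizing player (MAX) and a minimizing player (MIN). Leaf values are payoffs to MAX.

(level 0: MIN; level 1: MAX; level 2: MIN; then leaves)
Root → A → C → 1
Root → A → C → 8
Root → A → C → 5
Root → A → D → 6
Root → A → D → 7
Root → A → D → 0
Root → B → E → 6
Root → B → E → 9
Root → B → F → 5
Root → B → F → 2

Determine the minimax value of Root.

1

C (MIN): min(1, 8, 5) = 1
D (MIN): min(6, 7, 0) = 0
A (MAX): max(1, 0) = 1
E (MIN): min(6, 9) = 6
F (MIN): min(5, 2) = 2
B (MAX): max(6, 2) = 6
Root (MIN): min(1, 6) = 1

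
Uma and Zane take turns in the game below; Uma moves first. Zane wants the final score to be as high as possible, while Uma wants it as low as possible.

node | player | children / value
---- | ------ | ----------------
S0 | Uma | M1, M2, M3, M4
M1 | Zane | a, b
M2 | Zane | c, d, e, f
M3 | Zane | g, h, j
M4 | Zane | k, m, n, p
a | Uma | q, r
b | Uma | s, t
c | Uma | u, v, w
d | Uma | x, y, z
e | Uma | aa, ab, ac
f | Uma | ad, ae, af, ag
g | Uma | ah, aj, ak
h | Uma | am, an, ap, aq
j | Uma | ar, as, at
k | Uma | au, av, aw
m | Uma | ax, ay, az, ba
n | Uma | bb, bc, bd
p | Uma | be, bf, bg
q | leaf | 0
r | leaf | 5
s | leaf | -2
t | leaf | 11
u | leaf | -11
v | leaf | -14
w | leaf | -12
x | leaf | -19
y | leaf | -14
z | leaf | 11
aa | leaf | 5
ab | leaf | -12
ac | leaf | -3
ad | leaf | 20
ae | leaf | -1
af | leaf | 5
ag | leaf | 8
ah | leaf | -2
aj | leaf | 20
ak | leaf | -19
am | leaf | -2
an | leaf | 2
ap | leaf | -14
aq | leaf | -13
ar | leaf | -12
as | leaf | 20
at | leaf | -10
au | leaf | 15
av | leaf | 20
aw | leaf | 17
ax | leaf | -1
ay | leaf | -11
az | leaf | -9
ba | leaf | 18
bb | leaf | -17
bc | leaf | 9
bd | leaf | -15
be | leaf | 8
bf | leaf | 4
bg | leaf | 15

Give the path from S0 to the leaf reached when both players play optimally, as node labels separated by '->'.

a (Uma): min(0, 5) = 0
b (Uma): min(-2, 11) = -2
M1 (Zane): max(0, -2) = 0
c (Uma): min(-11, -14, -12) = -14
d (Uma): min(-19, -14, 11) = -19
e (Uma): min(5, -12, -3) = -12
f (Uma): min(20, -1, 5, 8) = -1
M2 (Zane): max(-14, -19, -12, -1) = -1
g (Uma): min(-2, 20, -19) = -19
h (Uma): min(-2, 2, -14, -13) = -14
j (Uma): min(-12, 20, -10) = -12
M3 (Zane): max(-19, -14, -12) = -12
k (Uma): min(15, 20, 17) = 15
m (Uma): min(-1, -11, -9, 18) = -11
n (Uma): min(-17, 9, -15) = -17
p (Uma): min(8, 4, 15) = 4
M4 (Zane): max(15, -11, -17, 4) = 15
S0 (Uma): min(0, -1, -12, 15) = -12
At S0, Uma picks M3 (lowest: -12).
At M3, Zane picks j (highest: -12).
At j, Uma picks ar (lowest: -12).
Terminal value -12.

S0 -> M3 -> j -> ar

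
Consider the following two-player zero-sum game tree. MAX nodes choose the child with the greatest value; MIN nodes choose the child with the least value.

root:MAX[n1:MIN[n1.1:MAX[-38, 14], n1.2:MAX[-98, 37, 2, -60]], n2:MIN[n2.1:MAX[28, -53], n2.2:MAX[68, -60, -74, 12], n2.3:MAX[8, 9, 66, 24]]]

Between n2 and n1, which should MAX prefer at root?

n2.1 (MAX): max(28, -53) = 28
n2.2 (MAX): max(68, -60, -74, 12) = 68
n2.3 (MAX): max(8, 9, 66, 24) = 66
n2 (MIN): min(28, 68, 66) = 28
n1.1 (MAX): max(-38, 14) = 14
n1.2 (MAX): max(-98, 37, 2, -60) = 37
n1 (MIN): min(14, 37) = 14
MAX prefers the higher value; n2=28, n1=14. n2 is better since 28 > 14.

n2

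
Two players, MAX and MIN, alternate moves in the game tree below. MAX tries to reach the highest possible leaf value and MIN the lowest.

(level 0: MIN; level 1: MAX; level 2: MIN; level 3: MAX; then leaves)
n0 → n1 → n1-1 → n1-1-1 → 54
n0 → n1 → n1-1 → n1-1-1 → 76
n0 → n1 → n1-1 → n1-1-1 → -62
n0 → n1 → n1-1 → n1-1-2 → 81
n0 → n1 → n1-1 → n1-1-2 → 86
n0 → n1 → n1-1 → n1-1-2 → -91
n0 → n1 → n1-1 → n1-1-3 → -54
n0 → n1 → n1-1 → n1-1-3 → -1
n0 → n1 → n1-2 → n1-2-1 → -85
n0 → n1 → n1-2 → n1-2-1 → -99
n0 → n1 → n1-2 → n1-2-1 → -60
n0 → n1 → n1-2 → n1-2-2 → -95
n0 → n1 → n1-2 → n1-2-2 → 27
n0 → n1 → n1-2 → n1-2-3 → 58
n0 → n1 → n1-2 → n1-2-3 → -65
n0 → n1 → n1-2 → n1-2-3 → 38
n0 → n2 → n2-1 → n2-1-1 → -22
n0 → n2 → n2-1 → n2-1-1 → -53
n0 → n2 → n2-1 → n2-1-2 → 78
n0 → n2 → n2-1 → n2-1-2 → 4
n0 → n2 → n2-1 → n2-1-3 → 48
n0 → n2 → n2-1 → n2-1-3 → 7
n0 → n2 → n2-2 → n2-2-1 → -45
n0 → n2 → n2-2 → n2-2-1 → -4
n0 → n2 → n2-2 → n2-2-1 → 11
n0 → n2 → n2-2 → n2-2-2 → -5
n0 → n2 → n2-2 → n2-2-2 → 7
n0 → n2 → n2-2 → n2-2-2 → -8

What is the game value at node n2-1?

-22

n2-1-1 (MAX): max(-22, -53) = -22
n2-1-2 (MAX): max(78, 4) = 78
n2-1-3 (MAX): max(48, 7) = 48
n2-1 (MIN): min(-22, 78, 48) = -22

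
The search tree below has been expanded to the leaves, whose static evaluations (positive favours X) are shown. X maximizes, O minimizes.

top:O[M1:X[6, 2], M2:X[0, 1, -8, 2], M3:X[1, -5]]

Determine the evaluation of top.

1

M1 (X): max(6, 2) = 6
M2 (X): max(0, 1, -8, 2) = 2
M3 (X): max(1, -5) = 1
top (O): min(6, 2, 1) = 1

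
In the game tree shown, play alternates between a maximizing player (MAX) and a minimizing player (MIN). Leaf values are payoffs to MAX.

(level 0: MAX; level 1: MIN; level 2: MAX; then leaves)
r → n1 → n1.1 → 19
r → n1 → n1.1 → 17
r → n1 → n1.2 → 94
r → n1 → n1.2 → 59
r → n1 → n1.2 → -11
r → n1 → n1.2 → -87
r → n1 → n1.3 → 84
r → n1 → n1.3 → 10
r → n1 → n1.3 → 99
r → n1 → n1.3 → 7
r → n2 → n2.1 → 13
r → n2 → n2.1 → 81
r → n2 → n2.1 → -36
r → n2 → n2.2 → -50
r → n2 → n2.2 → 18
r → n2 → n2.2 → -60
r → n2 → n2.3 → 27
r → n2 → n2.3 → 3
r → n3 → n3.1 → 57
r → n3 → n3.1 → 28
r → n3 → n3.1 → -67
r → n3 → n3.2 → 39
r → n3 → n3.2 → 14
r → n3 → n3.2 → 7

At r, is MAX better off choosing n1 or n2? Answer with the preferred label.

n1

n1.1 (MAX): max(19, 17) = 19
n1.2 (MAX): max(94, 59, -11, -87) = 94
n1.3 (MAX): max(84, 10, 99, 7) = 99
n1 (MIN): min(19, 94, 99) = 19
n2.1 (MAX): max(13, 81, -36) = 81
n2.2 (MAX): max(-50, 18, -60) = 18
n2.3 (MAX): max(27, 3) = 27
n2 (MIN): min(81, 18, 27) = 18
MAX prefers the higher value; n1=19, n2=18. n1 is better since 19 > 18.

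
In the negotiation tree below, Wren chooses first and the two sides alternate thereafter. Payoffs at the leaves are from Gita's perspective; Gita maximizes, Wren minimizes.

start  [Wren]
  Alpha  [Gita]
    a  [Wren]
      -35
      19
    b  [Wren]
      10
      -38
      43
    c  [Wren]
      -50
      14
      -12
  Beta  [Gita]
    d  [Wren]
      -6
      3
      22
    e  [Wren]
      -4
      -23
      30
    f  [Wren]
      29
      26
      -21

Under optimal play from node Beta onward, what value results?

d (Wren): min(-6, 3, 22) = -6
e (Wren): min(-4, -23, 30) = -23
f (Wren): min(29, 26, -21) = -21
Beta (Gita): max(-6, -23, -21) = -6

-6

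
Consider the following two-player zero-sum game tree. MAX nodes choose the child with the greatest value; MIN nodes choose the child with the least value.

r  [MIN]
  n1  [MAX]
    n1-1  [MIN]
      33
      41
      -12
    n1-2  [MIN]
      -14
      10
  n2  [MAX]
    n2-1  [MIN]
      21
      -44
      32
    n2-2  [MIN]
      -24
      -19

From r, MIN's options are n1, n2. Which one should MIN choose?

n1-1 (MIN): min(33, 41, -12) = -12
n1-2 (MIN): min(-14, 10) = -14
n1 (MAX): max(-12, -14) = -12
n2-1 (MIN): min(21, -44, 32) = -44
n2-2 (MIN): min(-24, -19) = -24
n2 (MAX): max(-44, -24) = -24
r (MIN): min(-12, -24) = -24
MIN at r wants the lowest of {n1=-12, n2=-24}, so chooses n2.

n2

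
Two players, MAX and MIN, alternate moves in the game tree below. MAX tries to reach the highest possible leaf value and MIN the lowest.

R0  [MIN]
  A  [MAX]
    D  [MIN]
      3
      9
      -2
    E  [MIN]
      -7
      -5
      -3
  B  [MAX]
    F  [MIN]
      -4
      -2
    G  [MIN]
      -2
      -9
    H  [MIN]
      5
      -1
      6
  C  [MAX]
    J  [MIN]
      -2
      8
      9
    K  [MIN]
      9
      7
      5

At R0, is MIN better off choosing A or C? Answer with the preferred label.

A

D (MIN): min(3, 9, -2) = -2
E (MIN): min(-7, -5, -3) = -7
A (MAX): max(-2, -7) = -2
J (MIN): min(-2, 8, 9) = -2
K (MIN): min(9, 7, 5) = 5
C (MAX): max(-2, 5) = 5
MIN prefers the lower value; A=-2, C=5. A is better since -2 < 5.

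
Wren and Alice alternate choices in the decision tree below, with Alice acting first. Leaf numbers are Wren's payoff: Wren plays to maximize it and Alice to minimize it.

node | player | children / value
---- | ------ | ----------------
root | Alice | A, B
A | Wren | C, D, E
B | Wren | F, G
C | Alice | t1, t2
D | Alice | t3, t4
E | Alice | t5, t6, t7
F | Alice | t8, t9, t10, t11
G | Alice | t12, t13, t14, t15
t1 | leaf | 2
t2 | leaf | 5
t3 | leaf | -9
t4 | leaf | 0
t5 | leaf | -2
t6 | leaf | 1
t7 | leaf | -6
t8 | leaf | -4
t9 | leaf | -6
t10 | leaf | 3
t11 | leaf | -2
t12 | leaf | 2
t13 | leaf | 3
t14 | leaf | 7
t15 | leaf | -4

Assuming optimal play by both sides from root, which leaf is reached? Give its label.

t15

C (Alice): min(2, 5) = 2
D (Alice): min(-9, 0) = -9
E (Alice): min(-2, 1, -6) = -6
A (Wren): max(2, -9, -6) = 2
F (Alice): min(-4, -6, 3, -2) = -6
G (Alice): min(2, 3, 7, -4) = -4
B (Wren): max(-6, -4) = -4
root (Alice): min(2, -4) = -4
At root, Alice picks B (lowest: -4).
At B, Wren picks G (highest: -4).
At G, Alice picks t15 (lowest: -4).
Terminal value -4.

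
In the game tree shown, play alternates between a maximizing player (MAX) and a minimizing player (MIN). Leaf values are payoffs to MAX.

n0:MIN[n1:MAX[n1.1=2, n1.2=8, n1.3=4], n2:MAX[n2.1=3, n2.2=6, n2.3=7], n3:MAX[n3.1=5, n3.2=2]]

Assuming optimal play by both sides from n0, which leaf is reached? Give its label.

n3.1

n1 (MAX): max(2, 8, 4) = 8
n2 (MAX): max(3, 6, 7) = 7
n3 (MAX): max(5, 2) = 5
n0 (MIN): min(8, 7, 5) = 5
At n0, MIN picks n3 (lowest: 5).
At n3, MAX picks n3.1 (highest: 5).
Terminal value 5.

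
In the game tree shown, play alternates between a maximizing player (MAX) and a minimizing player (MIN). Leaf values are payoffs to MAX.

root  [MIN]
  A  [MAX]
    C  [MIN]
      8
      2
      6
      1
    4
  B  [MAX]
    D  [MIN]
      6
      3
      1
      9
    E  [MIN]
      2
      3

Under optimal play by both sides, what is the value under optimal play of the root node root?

C (MIN): min(8, 2, 6, 1) = 1
A (MAX): max(1, 4) = 4
D (MIN): min(6, 3, 1, 9) = 1
E (MIN): min(2, 3) = 2
B (MAX): max(1, 2) = 2
root (MIN): min(4, 2) = 2

2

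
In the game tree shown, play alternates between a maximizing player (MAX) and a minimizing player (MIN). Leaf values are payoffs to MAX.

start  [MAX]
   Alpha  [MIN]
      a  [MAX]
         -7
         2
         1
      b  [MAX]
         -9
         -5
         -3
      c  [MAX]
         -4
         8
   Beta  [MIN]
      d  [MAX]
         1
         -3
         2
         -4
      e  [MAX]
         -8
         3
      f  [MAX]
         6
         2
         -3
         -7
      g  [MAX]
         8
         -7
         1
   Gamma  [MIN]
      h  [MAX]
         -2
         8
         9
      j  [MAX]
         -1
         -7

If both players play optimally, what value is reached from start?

2

a (MAX): max(-7, 2, 1) = 2
b (MAX): max(-9, -5, -3) = -3
c (MAX): max(-4, 8) = 8
Alpha (MIN): min(2, -3, 8) = -3
d (MAX): max(1, -3, 2, -4) = 2
e (MAX): max(-8, 3) = 3
f (MAX): max(6, 2, -3, -7) = 6
g (MAX): max(8, -7, 1) = 8
Beta (MIN): min(2, 3, 6, 8) = 2
h (MAX): max(-2, 8, 9) = 9
j (MAX): max(-1, -7) = -1
Gamma (MIN): min(9, -1) = -1
start (MAX): max(-3, 2, -1) = 2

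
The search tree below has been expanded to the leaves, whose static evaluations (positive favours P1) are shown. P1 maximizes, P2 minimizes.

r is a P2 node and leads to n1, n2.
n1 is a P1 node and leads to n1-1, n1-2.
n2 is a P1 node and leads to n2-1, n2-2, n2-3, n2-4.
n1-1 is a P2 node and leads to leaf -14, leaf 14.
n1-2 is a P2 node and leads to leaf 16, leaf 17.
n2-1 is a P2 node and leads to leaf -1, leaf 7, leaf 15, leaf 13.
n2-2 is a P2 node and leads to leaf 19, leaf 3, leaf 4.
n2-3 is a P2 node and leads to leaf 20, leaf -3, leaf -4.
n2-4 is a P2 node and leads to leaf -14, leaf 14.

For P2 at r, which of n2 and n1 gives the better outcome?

n2

n2-1 (P2): min(-1, 7, 15, 13) = -1
n2-2 (P2): min(19, 3, 4) = 3
n2-3 (P2): min(20, -3, -4) = -4
n2-4 (P2): min(-14, 14) = -14
n2 (P1): max(-1, 3, -4, -14) = 3
n1-1 (P2): min(-14, 14) = -14
n1-2 (P2): min(16, 17) = 16
n1 (P1): max(-14, 16) = 16
P2 prefers the lower value; n2=3, n1=16. n2 is better since 3 < 16.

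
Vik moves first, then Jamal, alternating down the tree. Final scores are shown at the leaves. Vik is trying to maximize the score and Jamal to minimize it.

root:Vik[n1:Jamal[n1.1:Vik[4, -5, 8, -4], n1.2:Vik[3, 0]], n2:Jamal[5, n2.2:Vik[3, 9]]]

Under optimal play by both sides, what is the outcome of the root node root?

5

n1.1 (Vik): max(4, -5, 8, -4) = 8
n1.2 (Vik): max(3, 0) = 3
n1 (Jamal): min(8, 3) = 3
n2.2 (Vik): max(3, 9) = 9
n2 (Jamal): min(5, 9) = 5
root (Vik): max(3, 5) = 5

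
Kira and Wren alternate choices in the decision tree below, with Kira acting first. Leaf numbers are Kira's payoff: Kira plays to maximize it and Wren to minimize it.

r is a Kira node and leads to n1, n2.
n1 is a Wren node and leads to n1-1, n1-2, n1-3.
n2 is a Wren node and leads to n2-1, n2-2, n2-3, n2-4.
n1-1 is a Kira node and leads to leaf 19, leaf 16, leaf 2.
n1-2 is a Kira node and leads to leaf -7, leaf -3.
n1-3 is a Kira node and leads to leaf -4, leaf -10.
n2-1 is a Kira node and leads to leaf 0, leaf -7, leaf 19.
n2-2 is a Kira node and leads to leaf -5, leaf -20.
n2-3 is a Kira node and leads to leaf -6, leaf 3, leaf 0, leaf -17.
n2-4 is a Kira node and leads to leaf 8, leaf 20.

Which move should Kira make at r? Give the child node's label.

n1

n1-1 (Kira): max(19, 16, 2) = 19
n1-2 (Kira): max(-7, -3) = -3
n1-3 (Kira): max(-4, -10) = -4
n1 (Wren): min(19, -3, -4) = -4
n2-1 (Kira): max(0, -7, 19) = 19
n2-2 (Kira): max(-5, -20) = -5
n2-3 (Kira): max(-6, 3, 0, -17) = 3
n2-4 (Kira): max(8, 20) = 20
n2 (Wren): min(19, -5, 3, 20) = -5
r (Kira): max(-4, -5) = -4
Kira at r wants the highest of {n1=-4, n2=-5}, so chooses n1.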